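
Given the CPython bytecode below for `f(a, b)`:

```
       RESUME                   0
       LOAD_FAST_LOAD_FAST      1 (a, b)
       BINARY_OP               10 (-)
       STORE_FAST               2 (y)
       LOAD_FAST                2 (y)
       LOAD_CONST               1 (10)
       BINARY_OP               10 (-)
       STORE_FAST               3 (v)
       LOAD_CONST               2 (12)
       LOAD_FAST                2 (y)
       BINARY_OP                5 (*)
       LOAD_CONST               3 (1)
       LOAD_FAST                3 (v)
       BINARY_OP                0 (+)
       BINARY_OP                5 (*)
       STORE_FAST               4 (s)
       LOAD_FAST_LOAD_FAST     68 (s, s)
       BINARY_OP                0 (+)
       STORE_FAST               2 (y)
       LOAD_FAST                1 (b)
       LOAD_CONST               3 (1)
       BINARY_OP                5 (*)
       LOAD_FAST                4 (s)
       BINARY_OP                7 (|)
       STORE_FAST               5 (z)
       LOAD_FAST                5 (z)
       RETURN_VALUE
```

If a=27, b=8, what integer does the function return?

2280

LOAD_FAST_LOAD_FAST a,b → push 27,8. Stack: [27, 8]
BINARY_OP - → 27 - 8 = 19. Stack: [19]
STORE_FAST y → y=19. Stack: []
LOAD_FAST y → push 19. Stack: [19]
LOAD_CONST → push 10. Stack: [19, 10]
BINARY_OP - → 19 - 10 = 9. Stack: [9]
STORE_FAST v → v=9. Stack: []
LOAD_CONST → push 12. Stack: [12]
LOAD_FAST y → push 19. Stack: [12, 19]
BINARY_OP * → 12 * 19 = 228. Stack: [228]
LOAD_CONST → push 1. Stack: [228, 1]
LOAD_FAST v → push 9. Stack: [228, 1, 9]
BINARY_OP + → 1 + 9 = 10. Stack: [228, 10]
BINARY_OP * → 228 * 10 = 2280. Stack: [2280]
STORE_FAST s → s=2280. Stack: []
LOAD_FAST_LOAD_FAST s,s → push 2280,2280. Stack: [2280, 2280]
BINARY_OP + → 2280 + 2280 = 4560. Stack: [4560]
STORE_FAST y → y=4560. Stack: []
LOAD_FAST b → push 8. Stack: [8]
LOAD_CONST → push 1. Stack: [8, 1]
BINARY_OP * → 8 * 1 = 8. Stack: [8]
LOAD_FAST s → push 2280. Stack: [8, 2280]
BINARY_OP | → 8 | 2280 = 2280. Stack: [2280]
STORE_FAST z → z=2280. Stack: []
LOAD_FAST z → push 2280. Stack: [2280]
RETURN_VALUE → return 2280.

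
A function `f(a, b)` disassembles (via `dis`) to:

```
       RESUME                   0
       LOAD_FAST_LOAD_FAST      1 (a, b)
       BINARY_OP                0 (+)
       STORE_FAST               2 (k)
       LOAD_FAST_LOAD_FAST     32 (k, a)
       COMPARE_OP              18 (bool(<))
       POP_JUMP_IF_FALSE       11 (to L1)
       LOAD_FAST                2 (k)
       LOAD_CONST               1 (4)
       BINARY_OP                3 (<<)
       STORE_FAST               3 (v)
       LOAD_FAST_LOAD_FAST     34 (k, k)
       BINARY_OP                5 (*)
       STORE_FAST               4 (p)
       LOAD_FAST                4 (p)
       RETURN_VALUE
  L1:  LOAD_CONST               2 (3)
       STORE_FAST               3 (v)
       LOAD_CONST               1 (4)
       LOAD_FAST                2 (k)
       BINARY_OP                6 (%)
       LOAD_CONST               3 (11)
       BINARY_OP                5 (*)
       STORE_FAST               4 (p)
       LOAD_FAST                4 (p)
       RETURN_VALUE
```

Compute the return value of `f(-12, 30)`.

LOAD_FAST_LOAD_FAST a,b → push -12,30. Stack: [-12, 30]
BINARY_OP + → -12 + 30 = 18. Stack: [18]
STORE_FAST k → k=18. Stack: []
LOAD_FAST_LOAD_FAST k,a → push 18,-12. Stack: [18, -12]
COMPARE_OP bool(<) → 18 vs -12 = False. Stack: [False]
POP_JUMP_IF_FALSE → pop False; jump. Stack: []
LOAD_CONST → push 3. Stack: [3]
STORE_FAST v → v=3. Stack: []
LOAD_CONST → push 4. Stack: [4]
LOAD_FAST k → push 18. Stack: [4, 18]
BINARY_OP % → 4 % 18 = 4. Stack: [4]
LOAD_CONST → push 11. Stack: [4, 11]
BINARY_OP * → 4 * 11 = 44. Stack: [44]
STORE_FAST p → p=44. Stack: []
LOAD_FAST p → push 44. Stack: [44]
RETURN_VALUE → return 44.

44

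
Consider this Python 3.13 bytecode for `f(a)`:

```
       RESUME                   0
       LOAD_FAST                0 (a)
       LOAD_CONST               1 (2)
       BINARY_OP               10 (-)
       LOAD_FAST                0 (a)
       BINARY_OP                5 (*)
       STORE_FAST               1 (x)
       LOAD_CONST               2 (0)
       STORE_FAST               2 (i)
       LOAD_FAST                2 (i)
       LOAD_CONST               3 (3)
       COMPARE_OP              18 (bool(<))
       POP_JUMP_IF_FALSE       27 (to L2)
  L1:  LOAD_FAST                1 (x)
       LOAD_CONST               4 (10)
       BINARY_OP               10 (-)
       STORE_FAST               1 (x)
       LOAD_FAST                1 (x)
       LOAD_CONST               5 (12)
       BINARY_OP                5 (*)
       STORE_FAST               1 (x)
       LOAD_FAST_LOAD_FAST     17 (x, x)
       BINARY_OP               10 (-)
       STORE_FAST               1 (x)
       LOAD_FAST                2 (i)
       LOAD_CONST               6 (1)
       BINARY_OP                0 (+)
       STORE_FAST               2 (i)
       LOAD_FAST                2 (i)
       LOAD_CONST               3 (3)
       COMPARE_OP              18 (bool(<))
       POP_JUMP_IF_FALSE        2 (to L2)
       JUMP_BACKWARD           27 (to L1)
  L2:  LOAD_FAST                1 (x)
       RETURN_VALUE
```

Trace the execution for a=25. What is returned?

LOAD_FAST a → push 25
LOAD_CONST → push 2
BINARY_OP - → 25 - 2 = 23
LOAD_FAST a → push 25
BINARY_OP * → 23 * 25 = 575
STORE_FAST x → x=575
LOAD_CONST → push 0
STORE_FAST i → i=0
LOAD_FAST i → push 0
LOAD_CONST → push 3
COMPARE_OP bool(<) → 0 vs 3 = True
POP_JUMP_IF_FALSE → pop True; no jump
LOAD_FAST x → push 575
LOAD_CONST → push 10
BINARY_OP - → 575 - 10 = 565
STORE_FAST x → x=565
LOAD_FAST x → push 565
LOAD_CONST → push 12
BINARY_OP * → 565 * 12 = 6780
STORE_FAST x → x=6780
LOAD_FAST_LOAD_FAST x,x → push 6780,6780
BINARY_OP - → 6780 - 6780 = 0
STORE_FAST x → x=0
LOAD_FAST i → push 0
LOAD_CONST → push 1
BINARY_OP + → 0 + 1 = 1
STORE_FAST i → i=1
LOAD_FAST i → push 1
LOAD_CONST → push 3
COMPARE_OP bool(<) → 1 vs 3 = True
POP_JUMP_IF_FALSE → pop True; no jump
LOAD_FAST x → push 0
LOAD_CONST → push 10
BINARY_OP - → 0 - 10 = -10
STORE_FAST x → x=-10
LOAD_FAST x → push -10
LOAD_CONST → push 12
BINARY_OP * → -10 * 12 = -120
STORE_FAST x → x=-120
LOAD_FAST_LOAD_FAST x,x → push -120,-120
BINARY_OP - → -120 - -120 = 0
STORE_FAST x → x=0
LOAD_FAST i → push 1
LOAD_CONST → push 1
BINARY_OP + → 1 + 1 = 2
STORE_FAST i → i=2
LOAD_FAST i → push 2
LOAD_CONST → push 3
COMPARE_OP bool(<) → 2 vs 3 = True
POP_JUMP_IF_FALSE → pop True; no jump
LOAD_FAST x → push 0
LOAD_CONST → push 10
BINARY_OP - → 0 - 10 = -10
STORE_FAST x → x=-10
LOAD_FAST x → push -10
LOAD_CONST → push 12
BINARY_OP * → -10 * 12 = -120
STORE_FAST x → x=-120
LOAD_FAST_LOAD_FAST x,x → push -120,-120
BINARY_OP - → -120 - -120 = 0
STORE_FAST x → x=0
LOAD_FAST i → push 2
LOAD_CONST → push 1
BINARY_OP + → 2 + 1 = 3
STORE_FAST i → i=3
LOAD_FAST i → push 3
LOAD_CONST → push 3
COMPARE_OP bool(<) → 3 vs 3 = False
POP_JUMP_IF_FALSE → pop False; jump
LOAD_FAST x → push 0
RETURN_VALUE → return 0.

0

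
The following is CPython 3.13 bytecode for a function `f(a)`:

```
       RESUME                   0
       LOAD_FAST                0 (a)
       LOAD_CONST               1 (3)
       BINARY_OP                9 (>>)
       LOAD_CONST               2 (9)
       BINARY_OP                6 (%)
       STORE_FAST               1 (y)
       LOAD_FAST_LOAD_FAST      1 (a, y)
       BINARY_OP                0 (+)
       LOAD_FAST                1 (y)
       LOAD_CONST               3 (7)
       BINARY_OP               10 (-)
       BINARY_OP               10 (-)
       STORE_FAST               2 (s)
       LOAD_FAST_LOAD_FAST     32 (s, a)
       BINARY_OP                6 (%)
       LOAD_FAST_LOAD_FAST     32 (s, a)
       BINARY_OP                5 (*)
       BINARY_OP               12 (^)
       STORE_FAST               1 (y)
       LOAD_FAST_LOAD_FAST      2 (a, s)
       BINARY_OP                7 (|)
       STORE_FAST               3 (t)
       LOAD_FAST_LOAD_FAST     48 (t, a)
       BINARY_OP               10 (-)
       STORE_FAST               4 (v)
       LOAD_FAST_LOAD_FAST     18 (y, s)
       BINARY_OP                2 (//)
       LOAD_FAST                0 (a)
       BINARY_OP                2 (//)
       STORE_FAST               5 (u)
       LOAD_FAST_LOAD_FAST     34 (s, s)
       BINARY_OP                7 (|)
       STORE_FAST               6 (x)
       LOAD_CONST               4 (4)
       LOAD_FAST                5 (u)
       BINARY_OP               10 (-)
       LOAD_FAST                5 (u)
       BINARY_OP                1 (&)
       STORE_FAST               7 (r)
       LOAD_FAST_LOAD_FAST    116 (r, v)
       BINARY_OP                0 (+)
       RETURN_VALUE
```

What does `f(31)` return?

33

LOAD_FAST a → push 31. Stack: [31]
LOAD_CONST → push 3. Stack: [31, 3]
BINARY_OP >> → 31 >> 3 = 3. Stack: [3]
LOAD_CONST → push 9. Stack: [3, 9]
BINARY_OP % → 3 % 9 = 3. Stack: [3]
STORE_FAST y → y=3. Stack: []
LOAD_FAST_LOAD_FAST a,y → push 31,3. Stack: [31, 3]
BINARY_OP + → 31 + 3 = 34. Stack: [34]
LOAD_FAST y → push 3. Stack: [34, 3]
LOAD_CONST → push 7. Stack: [34, 3, 7]
BINARY_OP - → 3 - 7 = -4. Stack: [34, -4]
BINARY_OP - → 34 - -4 = 38. Stack: [38]
STORE_FAST s → s=38. Stack: []
LOAD_FAST_LOAD_FAST s,a → push 38,31. Stack: [38, 31]
BINARY_OP % → 38 % 31 = 7. Stack: [7]
LOAD_FAST_LOAD_FAST s,a → push 38,31. Stack: [7, 38, 31]
BINARY_OP * → 38 * 31 = 1178. Stack: [7, 1178]
BINARY_OP ^ → 7 ^ 1178 = 1181. Stack: [1181]
STORE_FAST y → y=1181. Stack: []
LOAD_FAST_LOAD_FAST a,s → push 31,38. Stack: [31, 38]
BINARY_OP | → 31 | 38 = 63. Stack: [63]
STORE_FAST t → t=63. Stack: []
LOAD_FAST_LOAD_FAST t,a → push 63,31. Stack: [63, 31]
BINARY_OP - → 63 - 31 = 32. Stack: [32]
STORE_FAST v → v=32. Stack: []
LOAD_FAST_LOAD_FAST y,s → push 1181,38. Stack: [1181, 38]
BINARY_OP // → 1181 // 38 = 31. Stack: [31]
LOAD_FAST a → push 31. Stack: [31, 31]
BINARY_OP // → 31 // 31 = 1. Stack: [1]
STORE_FAST u → u=1. Stack: []
LOAD_FAST_LOAD_FAST s,s → push 38,38. Stack: [38, 38]
BINARY_OP | → 38 | 38 = 38. Stack: [38]
STORE_FAST x → x=38. Stack: []
LOAD_CONST → push 4. Stack: [4]
LOAD_FAST u → push 1. Stack: [4, 1]
BINARY_OP - → 4 - 1 = 3. Stack: [3]
LOAD_FAST u → push 1. Stack: [3, 1]
BINARY_OP & → 3 & 1 = 1. Stack: [1]
STORE_FAST r → r=1. Stack: []
LOAD_FAST_LOAD_FAST r,v → push 1,32. Stack: [1, 32]
BINARY_OP + → 1 + 32 = 33. Stack: [33]
RETURN_VALUE → return 33.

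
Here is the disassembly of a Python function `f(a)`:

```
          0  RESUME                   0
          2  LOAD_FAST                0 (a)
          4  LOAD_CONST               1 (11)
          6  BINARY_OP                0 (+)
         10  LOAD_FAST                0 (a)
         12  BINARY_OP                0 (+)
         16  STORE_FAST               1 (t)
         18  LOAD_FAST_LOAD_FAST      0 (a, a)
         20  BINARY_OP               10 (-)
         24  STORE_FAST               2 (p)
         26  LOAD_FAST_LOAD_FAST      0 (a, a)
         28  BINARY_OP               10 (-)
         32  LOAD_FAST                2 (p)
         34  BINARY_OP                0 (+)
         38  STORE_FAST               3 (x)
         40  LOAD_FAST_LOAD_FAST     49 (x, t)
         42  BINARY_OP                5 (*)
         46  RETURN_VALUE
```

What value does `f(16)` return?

LOAD_FAST a → push 16. Stack: [16]
LOAD_CONST → push 11. Stack: [16, 11]
BINARY_OP + → 16 + 11 = 27. Stack: [27]
LOAD_FAST a → push 16. Stack: [27, 16]
BINARY_OP + → 27 + 16 = 43. Stack: [43]
STORE_FAST t → t=43. Stack: []
LOAD_FAST_LOAD_FAST a,a → push 16,16. Stack: [16, 16]
BINARY_OP - → 16 - 16 = 0. Stack: [0]
STORE_FAST p → p=0. Stack: []
LOAD_FAST_LOAD_FAST a,a → push 16,16. Stack: [16, 16]
BINARY_OP - → 16 - 16 = 0. Stack: [0]
LOAD_FAST p → push 0. Stack: [0, 0]
BINARY_OP + → 0 + 0 = 0. Stack: [0]
STORE_FAST x → x=0. Stack: []
LOAD_FAST_LOAD_FAST x,t → push 0,43. Stack: [0, 43]
BINARY_OP * → 0 * 43 = 0. Stack: [0]
RETURN_VALUE → return 0.

0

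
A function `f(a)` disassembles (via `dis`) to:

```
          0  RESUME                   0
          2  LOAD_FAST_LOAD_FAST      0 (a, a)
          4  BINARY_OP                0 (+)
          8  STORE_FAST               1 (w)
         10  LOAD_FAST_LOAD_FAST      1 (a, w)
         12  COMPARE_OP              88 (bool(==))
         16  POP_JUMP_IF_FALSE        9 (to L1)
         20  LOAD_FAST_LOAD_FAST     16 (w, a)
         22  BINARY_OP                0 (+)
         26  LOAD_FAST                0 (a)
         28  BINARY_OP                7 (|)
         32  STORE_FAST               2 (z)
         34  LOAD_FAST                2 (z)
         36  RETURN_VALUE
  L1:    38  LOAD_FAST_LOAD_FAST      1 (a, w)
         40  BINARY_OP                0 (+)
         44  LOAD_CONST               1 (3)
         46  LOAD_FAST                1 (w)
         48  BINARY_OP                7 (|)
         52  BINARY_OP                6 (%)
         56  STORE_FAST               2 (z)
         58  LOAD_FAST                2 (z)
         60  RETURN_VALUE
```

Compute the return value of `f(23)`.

22

LOAD_FAST_LOAD_FAST a,a → push 23,23. Stack: [23, 23]
BINARY_OP + → 23 + 23 = 46. Stack: [46]
STORE_FAST w → w=46. Stack: []
LOAD_FAST_LOAD_FAST a,w → push 23,46. Stack: [23, 46]
COMPARE_OP bool(==) → 23 vs 46 = False. Stack: [False]
POP_JUMP_IF_FALSE → pop False; jump. Stack: []
LOAD_FAST_LOAD_FAST a,w → push 23,46. Stack: [23, 46]
BINARY_OP + → 23 + 46 = 69. Stack: [69]
LOAD_CONST → push 3. Stack: [69, 3]
LOAD_FAST w → push 46. Stack: [69, 3, 46]
BINARY_OP | → 3 | 46 = 47. Stack: [69, 47]
BINARY_OP % → 69 % 47 = 22. Stack: [22]
STORE_FAST z → z=22. Stack: []
LOAD_FAST z → push 22. Stack: [22]
RETURN_VALUE → return 22.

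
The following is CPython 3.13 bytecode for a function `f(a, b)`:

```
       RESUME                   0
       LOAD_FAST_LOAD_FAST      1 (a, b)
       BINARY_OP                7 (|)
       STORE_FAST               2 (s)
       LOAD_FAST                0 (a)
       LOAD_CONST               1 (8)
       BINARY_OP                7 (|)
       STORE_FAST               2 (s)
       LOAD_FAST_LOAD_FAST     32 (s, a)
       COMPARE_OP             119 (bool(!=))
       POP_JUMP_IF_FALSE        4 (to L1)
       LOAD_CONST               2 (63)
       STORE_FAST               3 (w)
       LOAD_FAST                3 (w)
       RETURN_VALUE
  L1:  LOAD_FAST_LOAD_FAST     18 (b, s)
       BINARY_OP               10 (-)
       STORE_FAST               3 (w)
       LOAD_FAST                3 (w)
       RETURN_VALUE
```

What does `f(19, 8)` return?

LOAD_FAST_LOAD_FAST a,b → push 19,8. Stack: [19, 8]
BINARY_OP | → 19 | 8 = 27. Stack: [27]
STORE_FAST s → s=27. Stack: []
LOAD_FAST a → push 19. Stack: [19]
LOAD_CONST → push 8. Stack: [19, 8]
BINARY_OP | → 19 | 8 = 27. Stack: [27]
STORE_FAST s → s=27. Stack: []
LOAD_FAST_LOAD_FAST s,a → push 27,19. Stack: [27, 19]
COMPARE_OP bool(!=) → 27 vs 19 = True. Stack: [True]
POP_JUMP_IF_FALSE → pop True; no jump. Stack: []
LOAD_CONST → push 63. Stack: [63]
STORE_FAST w → w=63. Stack: []
LOAD_FAST w → push 63. Stack: [63]
RETURN_VALUE → return 63.

63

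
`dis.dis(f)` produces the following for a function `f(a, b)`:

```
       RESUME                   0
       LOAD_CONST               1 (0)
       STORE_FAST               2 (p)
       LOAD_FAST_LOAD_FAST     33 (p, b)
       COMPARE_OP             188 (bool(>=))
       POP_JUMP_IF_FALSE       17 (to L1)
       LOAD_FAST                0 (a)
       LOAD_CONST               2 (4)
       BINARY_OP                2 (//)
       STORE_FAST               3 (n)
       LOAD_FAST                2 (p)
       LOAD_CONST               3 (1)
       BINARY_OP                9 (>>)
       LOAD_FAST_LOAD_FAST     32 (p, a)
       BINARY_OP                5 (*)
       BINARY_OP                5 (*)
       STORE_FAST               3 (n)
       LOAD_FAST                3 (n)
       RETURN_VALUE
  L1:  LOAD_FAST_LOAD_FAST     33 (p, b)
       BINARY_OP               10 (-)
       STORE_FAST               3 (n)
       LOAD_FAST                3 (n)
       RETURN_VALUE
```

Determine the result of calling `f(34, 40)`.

LOAD_CONST → push 0. Stack: [0]
STORE_FAST p → p=0. Stack: []
LOAD_FAST_LOAD_FAST p,b → push 0,40. Stack: [0, 40]
COMPARE_OP bool(>=) → 0 vs 40 = False. Stack: [False]
POP_JUMP_IF_FALSE → pop False; jump. Stack: []
LOAD_FAST_LOAD_FAST p,b → push 0,40. Stack: [0, 40]
BINARY_OP - → 0 - 40 = -40. Stack: [-40]
STORE_FAST n → n=-40. Stack: []
LOAD_FAST n → push -40. Stack: [-40]
RETURN_VALUE → return -40.

-40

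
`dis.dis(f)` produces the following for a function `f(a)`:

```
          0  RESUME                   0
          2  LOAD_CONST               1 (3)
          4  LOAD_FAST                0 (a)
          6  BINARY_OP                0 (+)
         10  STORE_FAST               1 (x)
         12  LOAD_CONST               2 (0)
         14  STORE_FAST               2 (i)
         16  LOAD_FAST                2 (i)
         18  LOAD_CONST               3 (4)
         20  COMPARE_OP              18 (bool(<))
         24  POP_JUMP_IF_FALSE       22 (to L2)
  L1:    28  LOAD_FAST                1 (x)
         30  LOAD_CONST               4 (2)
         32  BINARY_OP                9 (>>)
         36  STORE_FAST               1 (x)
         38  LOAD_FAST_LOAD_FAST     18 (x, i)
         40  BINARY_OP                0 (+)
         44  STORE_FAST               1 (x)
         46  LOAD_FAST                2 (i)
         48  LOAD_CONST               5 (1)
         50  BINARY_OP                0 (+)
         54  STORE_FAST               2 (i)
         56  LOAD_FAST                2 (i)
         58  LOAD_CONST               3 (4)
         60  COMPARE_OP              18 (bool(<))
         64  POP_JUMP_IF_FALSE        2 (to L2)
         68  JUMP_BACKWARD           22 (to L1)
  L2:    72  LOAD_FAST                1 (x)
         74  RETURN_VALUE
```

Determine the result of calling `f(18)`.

LOAD_CONST → push 3
LOAD_FAST a → push 18
BINARY_OP + → 3 + 18 = 21
STORE_FAST x → x=21
LOAD_CONST → push 0
STORE_FAST i → i=0
LOAD_FAST i → push 0
LOAD_CONST → push 4
COMPARE_OP bool(<) → 0 vs 4 = True
POP_JUMP_IF_FALSE → pop True; no jump
LOAD_FAST x → push 21
LOAD_CONST → push 2
BINARY_OP >> → 21 >> 2 = 5
STORE_FAST x → x=5
LOAD_FAST_LOAD_FAST x,i → push 5,0
BINARY_OP + → 5 + 0 = 5
STORE_FAST x → x=5
LOAD_FAST i → push 0
LOAD_CONST → push 1
BINARY_OP + → 0 + 1 = 1
STORE_FAST i → i=1
LOAD_FAST i → push 1
LOAD_CONST → push 4
COMPARE_OP bool(<) → 1 vs 4 = True
POP_JUMP_IF_FALSE → pop True; no jump
LOAD_FAST x → push 5
LOAD_CONST → push 2
BINARY_OP >> → 5 >> 2 = 1
STORE_FAST x → x=1
LOAD_FAST_LOAD_FAST x,i → push 1,1
BINARY_OP + → 1 + 1 = 2
STORE_FAST x → x=2
LOAD_FAST i → push 1
LOAD_CONST → push 1
BINARY_OP + → 1 + 1 = 2
STORE_FAST i → i=2
LOAD_FAST i → push 2
LOAD_CONST → push 4
COMPARE_OP bool(<) → 2 vs 4 = True
POP_JUMP_IF_FALSE → pop True; no jump
LOAD_FAST x → push 2
LOAD_CONST → push 2
BINARY_OP >> → 2 >> 2 = 0
STORE_FAST x → x=0
LOAD_FAST_LOAD_FAST x,i → push 0,2
BINARY_OP + → 0 + 2 = 2
STORE_FAST x → x=2
LOAD_FAST i → push 2
LOAD_CONST → push 1
BINARY_OP + → 2 + 1 = 3
STORE_FAST i → i=3
LOAD_FAST i → push 3
LOAD_CONST → push 4
COMPARE_OP bool(<) → 3 vs 4 = True
POP_JUMP_IF_FALSE → pop True; no jump
LOAD_FAST x → push 2
LOAD_CONST → push 2
BINARY_OP >> → 2 >> 2 = 0
STORE_FAST x → x=0
LOAD_FAST_LOAD_FAST x,i → push 0,3
BINARY_OP + → 0 + 3 = 3
STORE_FAST x → x=3
LOAD_FAST i → push 3
LOAD_CONST → push 1
BINARY_OP + → 3 + 1 = 4
STORE_FAST i → i=4
LOAD_FAST i → push 4
LOAD_CONST → push 4
COMPARE_OP bool(<) → 4 vs 4 = False
POP_JUMP_IF_FALSE → pop False; jump
LOAD_FAST x → push 3
RETURN_VALUE → return 3.

3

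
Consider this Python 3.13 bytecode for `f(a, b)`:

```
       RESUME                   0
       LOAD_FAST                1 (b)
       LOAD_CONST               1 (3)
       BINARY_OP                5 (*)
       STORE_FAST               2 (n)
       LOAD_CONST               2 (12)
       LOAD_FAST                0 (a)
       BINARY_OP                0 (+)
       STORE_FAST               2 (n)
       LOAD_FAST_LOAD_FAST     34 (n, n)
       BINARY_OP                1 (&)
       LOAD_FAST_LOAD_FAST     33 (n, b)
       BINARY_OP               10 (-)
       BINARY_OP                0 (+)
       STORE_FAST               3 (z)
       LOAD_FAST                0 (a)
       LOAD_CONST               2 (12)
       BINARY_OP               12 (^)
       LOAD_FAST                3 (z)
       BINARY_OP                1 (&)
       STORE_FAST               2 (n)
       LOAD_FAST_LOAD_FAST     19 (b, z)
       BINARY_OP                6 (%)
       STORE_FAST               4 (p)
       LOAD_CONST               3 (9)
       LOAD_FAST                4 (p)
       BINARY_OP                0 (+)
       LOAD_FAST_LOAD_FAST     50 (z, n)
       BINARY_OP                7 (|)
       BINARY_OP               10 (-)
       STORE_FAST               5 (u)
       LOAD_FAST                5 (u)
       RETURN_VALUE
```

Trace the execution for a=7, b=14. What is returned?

-1

LOAD_FAST b → push 14. Stack: [14]
LOAD_CONST → push 3. Stack: [14, 3]
BINARY_OP * → 14 * 3 = 42. Stack: [42]
STORE_FAST n → n=42. Stack: []
LOAD_CONST → push 12. Stack: [12]
LOAD_FAST a → push 7. Stack: [12, 7]
BINARY_OP + → 12 + 7 = 19. Stack: [19]
STORE_FAST n → n=19. Stack: []
LOAD_FAST_LOAD_FAST n,n → push 19,19. Stack: [19, 19]
BINARY_OP & → 19 & 19 = 19. Stack: [19]
LOAD_FAST_LOAD_FAST n,b → push 19,14. Stack: [19, 19, 14]
BINARY_OP - → 19 - 14 = 5. Stack: [19, 5]
BINARY_OP + → 19 + 5 = 24. Stack: [24]
STORE_FAST z → z=24. Stack: []
LOAD_FAST a → push 7. Stack: [7]
LOAD_CONST → push 12. Stack: [7, 12]
BINARY_OP ^ → 7 ^ 12 = 11. Stack: [11]
LOAD_FAST z → push 24. Stack: [11, 24]
BINARY_OP & → 11 & 24 = 8. Stack: [8]
STORE_FAST n → n=8. Stack: []
LOAD_FAST_LOAD_FAST b,z → push 14,24. Stack: [14, 24]
BINARY_OP % → 14 % 24 = 14. Stack: [14]
STORE_FAST p → p=14. Stack: []
LOAD_CONST → push 9. Stack: [9]
LOAD_FAST p → push 14. Stack: [9, 14]
BINARY_OP + → 9 + 14 = 23. Stack: [23]
LOAD_FAST_LOAD_FAST z,n → push 24,8. Stack: [23, 24, 8]
BINARY_OP | → 24 | 8 = 24. Stack: [23, 24]
BINARY_OP - → 23 - 24 = -1. Stack: [-1]
STORE_FAST u → u=-1. Stack: []
LOAD_FAST u → push -1. Stack: [-1]
RETURN_VALUE → return -1.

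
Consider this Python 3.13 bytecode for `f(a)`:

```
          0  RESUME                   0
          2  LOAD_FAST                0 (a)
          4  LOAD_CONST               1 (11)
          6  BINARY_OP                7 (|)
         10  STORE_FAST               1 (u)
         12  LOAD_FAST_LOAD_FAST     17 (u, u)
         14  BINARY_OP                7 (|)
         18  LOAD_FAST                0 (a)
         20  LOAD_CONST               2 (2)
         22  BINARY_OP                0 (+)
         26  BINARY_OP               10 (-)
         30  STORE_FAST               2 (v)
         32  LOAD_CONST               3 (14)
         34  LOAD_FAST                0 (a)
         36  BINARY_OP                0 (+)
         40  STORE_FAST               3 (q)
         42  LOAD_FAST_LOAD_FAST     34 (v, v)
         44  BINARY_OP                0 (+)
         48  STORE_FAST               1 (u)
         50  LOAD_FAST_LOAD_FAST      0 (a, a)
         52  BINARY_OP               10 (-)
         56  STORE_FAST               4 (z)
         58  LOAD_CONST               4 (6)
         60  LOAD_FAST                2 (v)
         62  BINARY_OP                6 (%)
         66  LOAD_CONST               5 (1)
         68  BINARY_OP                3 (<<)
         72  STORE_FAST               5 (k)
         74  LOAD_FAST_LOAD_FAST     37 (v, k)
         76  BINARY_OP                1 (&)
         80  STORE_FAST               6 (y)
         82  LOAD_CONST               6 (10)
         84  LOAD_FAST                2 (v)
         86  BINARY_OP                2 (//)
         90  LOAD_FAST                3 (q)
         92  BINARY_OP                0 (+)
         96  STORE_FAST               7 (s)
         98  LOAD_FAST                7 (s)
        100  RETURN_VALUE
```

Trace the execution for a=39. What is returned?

54

LOAD_FAST a → push 39. Stack: [39]
LOAD_CONST → push 11. Stack: [39, 11]
BINARY_OP | → 39 | 11 = 47. Stack: [47]
STORE_FAST u → u=47. Stack: []
LOAD_FAST_LOAD_FAST u,u → push 47,47. Stack: [47, 47]
BINARY_OP | → 47 | 47 = 47. Stack: [47]
LOAD_FAST a → push 39. Stack: [47, 39]
LOAD_CONST → push 2. Stack: [47, 39, 2]
BINARY_OP + → 39 + 2 = 41. Stack: [47, 41]
BINARY_OP - → 47 - 41 = 6. Stack: [6]
STORE_FAST v → v=6. Stack: []
LOAD_CONST → push 14. Stack: [14]
LOAD_FAST a → push 39. Stack: [14, 39]
BINARY_OP + → 14 + 39 = 53. Stack: [53]
STORE_FAST q → q=53. Stack: []
LOAD_FAST_LOAD_FAST v,v → push 6,6. Stack: [6, 6]
BINARY_OP + → 6 + 6 = 12. Stack: [12]
STORE_FAST u → u=12. Stack: []
LOAD_FAST_LOAD_FAST a,a → push 39,39. Stack: [39, 39]
BINARY_OP - → 39 - 39 = 0. Stack: [0]
STORE_FAST z → z=0. Stack: []
LOAD_CONST → push 6. Stack: [6]
LOAD_FAST v → push 6. Stack: [6, 6]
BINARY_OP % → 6 % 6 = 0. Stack: [0]
LOAD_CONST → push 1. Stack: [0, 1]
BINARY_OP << → 0 << 1 = 0. Stack: [0]
STORE_FAST k → k=0. Stack: []
LOAD_FAST_LOAD_FAST v,k → push 6,0. Stack: [6, 0]
BINARY_OP & → 6 & 0 = 0. Stack: [0]
STORE_FAST y → y=0. Stack: []
LOAD_CONST → push 10. Stack: [10]
LOAD_FAST v → push 6. Stack: [10, 6]
BINARY_OP // → 10 // 6 = 1. Stack: [1]
LOAD_FAST q → push 53. Stack: [1, 53]
BINARY_OP + → 1 + 53 = 54. Stack: [54]
STORE_FAST s → s=54. Stack: []
LOAD_FAST s → push 54. Stack: [54]
RETURN_VALUE → return 54.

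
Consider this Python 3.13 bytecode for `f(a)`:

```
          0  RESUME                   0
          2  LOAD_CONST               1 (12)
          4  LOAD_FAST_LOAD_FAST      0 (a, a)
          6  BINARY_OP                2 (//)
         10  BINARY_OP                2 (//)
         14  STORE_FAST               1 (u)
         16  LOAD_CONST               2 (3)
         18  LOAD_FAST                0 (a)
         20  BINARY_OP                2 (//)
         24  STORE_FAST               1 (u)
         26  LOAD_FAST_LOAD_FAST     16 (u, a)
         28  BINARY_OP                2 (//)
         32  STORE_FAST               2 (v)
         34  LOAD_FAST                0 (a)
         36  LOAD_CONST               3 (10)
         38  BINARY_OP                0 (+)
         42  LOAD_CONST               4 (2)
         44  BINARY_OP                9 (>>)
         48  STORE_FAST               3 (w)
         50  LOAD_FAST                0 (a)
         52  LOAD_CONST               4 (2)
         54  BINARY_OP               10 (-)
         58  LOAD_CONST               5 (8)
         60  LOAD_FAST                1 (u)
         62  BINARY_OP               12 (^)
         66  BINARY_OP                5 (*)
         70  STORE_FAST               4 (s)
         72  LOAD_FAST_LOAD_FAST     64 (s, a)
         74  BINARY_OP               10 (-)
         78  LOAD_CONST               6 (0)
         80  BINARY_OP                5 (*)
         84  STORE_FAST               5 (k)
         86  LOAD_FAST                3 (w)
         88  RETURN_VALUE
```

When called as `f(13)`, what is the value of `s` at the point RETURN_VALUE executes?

88

LOAD_CONST → push 12. Stack: [12]
LOAD_FAST_LOAD_FAST a,a → push 13,13. Stack: [12, 13, 13]
BINARY_OP // → 13 // 13 = 1. Stack: [12, 1]
BINARY_OP // → 12 // 1 = 12. Stack: [12]
STORE_FAST u → u=12. Stack: []
LOAD_CONST → push 3. Stack: [3]
LOAD_FAST a → push 13. Stack: [3, 13]
BINARY_OP // → 3 // 13 = 0. Stack: [0]
STORE_FAST u → u=0. Stack: []
LOAD_FAST_LOAD_FAST u,a → push 0,13. Stack: [0, 13]
BINARY_OP // → 0 // 13 = 0. Stack: [0]
STORE_FAST v → v=0. Stack: []
LOAD_FAST a → push 13. Stack: [13]
LOAD_CONST → push 10. Stack: [13, 10]
BINARY_OP + → 13 + 10 = 23. Stack: [23]
LOAD_CONST → push 2. Stack: [23, 2]
BINARY_OP >> → 23 >> 2 = 5. Stack: [5]
STORE_FAST w → w=5. Stack: []
LOAD_FAST a → push 13. Stack: [13]
LOAD_CONST → push 2. Stack: [13, 2]
BINARY_OP - → 13 - 2 = 11. Stack: [11]
LOAD_CONST → push 8. Stack: [11, 8]
LOAD_FAST u → push 0. Stack: [11, 8, 0]
BINARY_OP ^ → 8 ^ 0 = 8. Stack: [11, 8]
BINARY_OP * → 11 * 8 = 88. Stack: [88]
STORE_FAST s → s=88. Stack: []
LOAD_FAST_LOAD_FAST s,a → push 88,13. Stack: [88, 13]
BINARY_OP - → 88 - 13 = 75. Stack: [75]
LOAD_CONST → push 0. Stack: [75, 0]
BINARY_OP * → 75 * 0 = 0. Stack: [0]
STORE_FAST k → k=0. Stack: []
LOAD_FAST w → push 5. Stack: [5]
RETURN_VALUE → return 5.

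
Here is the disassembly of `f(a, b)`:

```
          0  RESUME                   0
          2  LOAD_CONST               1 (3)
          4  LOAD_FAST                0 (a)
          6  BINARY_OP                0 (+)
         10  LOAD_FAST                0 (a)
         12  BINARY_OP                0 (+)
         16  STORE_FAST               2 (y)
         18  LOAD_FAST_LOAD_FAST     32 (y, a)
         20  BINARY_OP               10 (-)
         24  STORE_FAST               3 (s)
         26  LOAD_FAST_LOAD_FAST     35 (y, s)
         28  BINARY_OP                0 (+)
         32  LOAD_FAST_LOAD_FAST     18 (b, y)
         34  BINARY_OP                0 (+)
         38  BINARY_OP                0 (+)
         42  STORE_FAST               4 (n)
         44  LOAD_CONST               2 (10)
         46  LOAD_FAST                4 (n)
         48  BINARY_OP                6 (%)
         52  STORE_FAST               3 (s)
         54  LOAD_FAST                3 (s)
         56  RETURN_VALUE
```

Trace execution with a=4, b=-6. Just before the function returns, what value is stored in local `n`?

LOAD_CONST → push 3. Stack: [3]
LOAD_FAST a → push 4. Stack: [3, 4]
BINARY_OP + → 3 + 4 = 7. Stack: [7]
LOAD_FAST a → push 4. Stack: [7, 4]
BINARY_OP + → 7 + 4 = 11. Stack: [11]
STORE_FAST y → y=11. Stack: []
LOAD_FAST_LOAD_FAST y,a → push 11,4. Stack: [11, 4]
BINARY_OP - → 11 - 4 = 7. Stack: [7]
STORE_FAST s → s=7. Stack: []
LOAD_FAST_LOAD_FAST y,s → push 11,7. Stack: [11, 7]
BINARY_OP + → 11 + 7 = 18. Stack: [18]
LOAD_FAST_LOAD_FAST b,y → push -6,11. Stack: [18, -6, 11]
BINARY_OP + → -6 + 11 = 5. Stack: [18, 5]
BINARY_OP + → 18 + 5 = 23. Stack: [23]
STORE_FAST n → n=23. Stack: []
LOAD_CONST → push 10. Stack: [10]
LOAD_FAST n → push 23. Stack: [10, 23]
BINARY_OP % → 10 % 23 = 10. Stack: [10]
STORE_FAST s → s=10. Stack: []
LOAD_FAST s → push 10. Stack: [10]
RETURN_VALUE → return 10.

23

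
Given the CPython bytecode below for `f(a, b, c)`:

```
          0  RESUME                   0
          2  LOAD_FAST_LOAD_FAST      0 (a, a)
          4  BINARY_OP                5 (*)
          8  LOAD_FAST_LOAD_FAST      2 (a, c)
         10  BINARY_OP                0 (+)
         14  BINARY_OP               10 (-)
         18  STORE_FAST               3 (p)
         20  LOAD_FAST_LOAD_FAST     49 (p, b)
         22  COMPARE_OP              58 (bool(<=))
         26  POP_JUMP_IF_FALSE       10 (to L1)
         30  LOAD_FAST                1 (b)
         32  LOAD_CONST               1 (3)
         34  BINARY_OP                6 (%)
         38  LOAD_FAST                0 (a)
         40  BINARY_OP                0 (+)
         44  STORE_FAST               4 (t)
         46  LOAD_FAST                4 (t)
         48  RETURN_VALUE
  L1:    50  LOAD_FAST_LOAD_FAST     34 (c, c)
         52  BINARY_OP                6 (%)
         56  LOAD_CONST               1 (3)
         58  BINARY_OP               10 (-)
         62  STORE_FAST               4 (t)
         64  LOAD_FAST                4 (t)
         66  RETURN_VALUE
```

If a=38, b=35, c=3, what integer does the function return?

-3

LOAD_FAST_LOAD_FAST a,a → push 38,38. Stack: [38, 38]
BINARY_OP * → 38 * 38 = 1444. Stack: [1444]
LOAD_FAST_LOAD_FAST a,c → push 38,3. Stack: [1444, 38, 3]
BINARY_OP + → 38 + 3 = 41. Stack: [1444, 41]
BINARY_OP - → 1444 - 41 = 1403. Stack: [1403]
STORE_FAST p → p=1403. Stack: []
LOAD_FAST_LOAD_FAST p,b → push 1403,35. Stack: [1403, 35]
COMPARE_OP bool(<=) → 1403 vs 35 = False. Stack: [False]
POP_JUMP_IF_FALSE → pop False; jump. Stack: []
LOAD_FAST_LOAD_FAST c,c → push 3,3. Stack: [3, 3]
BINARY_OP % → 3 % 3 = 0. Stack: [0]
LOAD_CONST → push 3. Stack: [0, 3]
BINARY_OP - → 0 - 3 = -3. Stack: [-3]
STORE_FAST t → t=-3. Stack: []
LOAD_FAST t → push -3. Stack: [-3]
RETURN_VALUE → return -3.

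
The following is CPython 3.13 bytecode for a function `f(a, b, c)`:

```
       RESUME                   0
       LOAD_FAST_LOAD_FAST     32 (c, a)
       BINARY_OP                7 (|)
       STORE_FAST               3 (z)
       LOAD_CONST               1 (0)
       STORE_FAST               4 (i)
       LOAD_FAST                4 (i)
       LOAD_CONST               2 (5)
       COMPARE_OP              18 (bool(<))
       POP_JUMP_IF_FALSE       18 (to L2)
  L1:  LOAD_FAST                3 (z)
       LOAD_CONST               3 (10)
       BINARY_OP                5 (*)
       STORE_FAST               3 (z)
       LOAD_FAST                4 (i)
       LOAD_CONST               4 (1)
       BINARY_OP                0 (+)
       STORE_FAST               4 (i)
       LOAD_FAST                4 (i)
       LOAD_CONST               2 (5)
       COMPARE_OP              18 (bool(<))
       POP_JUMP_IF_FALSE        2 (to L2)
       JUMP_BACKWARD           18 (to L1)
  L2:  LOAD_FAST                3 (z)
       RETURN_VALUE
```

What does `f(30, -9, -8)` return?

LOAD_FAST_LOAD_FAST c,a → push -8,30
BINARY_OP | → -8 | 30 = -2
STORE_FAST z → z=-2
LOAD_CONST → push 0
STORE_FAST i → i=0
LOAD_FAST i → push 0
LOAD_CONST → push 5
COMPARE_OP bool(<) → 0 vs 5 = True
POP_JUMP_IF_FALSE → pop True; no jump
LOAD_FAST z → push -2
LOAD_CONST → push 10
BINARY_OP * → -2 * 10 = -20
STORE_FAST z → z=-20
LOAD_FAST i → push 0
LOAD_CONST → push 1
BINARY_OP + → 0 + 1 = 1
STORE_FAST i → i=1
LOAD_FAST i → push 1
LOAD_CONST → push 5
COMPARE_OP bool(<) → 1 vs 5 = True
POP_JUMP_IF_FALSE → pop True; no jump
LOAD_FAST z → push -20
LOAD_CONST → push 10
BINARY_OP * → -20 * 10 = -200
STORE_FAST z → z=-200
LOAD_FAST i → push 1
LOAD_CONST → push 1
BINARY_OP + → 1 + 1 = 2
STORE_FAST i → i=2
LOAD_FAST i → push 2
LOAD_CONST → push 5
COMPARE_OP bool(<) → 2 vs 5 = True
POP_JUMP_IF_FALSE → pop True; no jump
LOAD_FAST z → push -200
LOAD_CONST → push 10
BINARY_OP * → -200 * 10 = -2000
STORE_FAST z → z=-2000
LOAD_FAST i → push 2
LOAD_CONST → push 1
BINARY_OP + → 2 + 1 = 3
STORE_FAST i → i=3
LOAD_FAST i → push 3
LOAD_CONST → push 5
COMPARE_OP bool(<) → 3 vs 5 = True
POP_JUMP_IF_FALSE → pop True; no jump
LOAD_FAST z → push -2000
LOAD_CONST → push 10
BINARY_OP * → -2000 * 10 = -20000
STORE_FAST z → z=-20000
LOAD_FAST i → push 3
LOAD_CONST → push 1
BINARY_OP + → 3 + 1 = 4
STORE_FAST i → i=4
LOAD_FAST i → push 4
LOAD_CONST → push 5
COMPARE_OP bool(<) → 4 vs 5 = True
POP_JUMP_IF_FALSE → pop True; no jump
LOAD_FAST z → push -20000
LOAD_CONST → push 10
BINARY_OP * → -20000 * 10 = -200000
STORE_FAST z → z=-200000
LOAD_FAST i → push 4
LOAD_CONST → push 1
BINARY_OP + → 4 + 1 = 5
STORE_FAST i → i=5
LOAD_FAST i → push 5
LOAD_CONST → push 5
COMPARE_OP bool(<) → 5 vs 5 = False
POP_JUMP_IF_FALSE → pop False; jump
LOAD_FAST z → push -200000
RETURN_VALUE → return -200000.

-200000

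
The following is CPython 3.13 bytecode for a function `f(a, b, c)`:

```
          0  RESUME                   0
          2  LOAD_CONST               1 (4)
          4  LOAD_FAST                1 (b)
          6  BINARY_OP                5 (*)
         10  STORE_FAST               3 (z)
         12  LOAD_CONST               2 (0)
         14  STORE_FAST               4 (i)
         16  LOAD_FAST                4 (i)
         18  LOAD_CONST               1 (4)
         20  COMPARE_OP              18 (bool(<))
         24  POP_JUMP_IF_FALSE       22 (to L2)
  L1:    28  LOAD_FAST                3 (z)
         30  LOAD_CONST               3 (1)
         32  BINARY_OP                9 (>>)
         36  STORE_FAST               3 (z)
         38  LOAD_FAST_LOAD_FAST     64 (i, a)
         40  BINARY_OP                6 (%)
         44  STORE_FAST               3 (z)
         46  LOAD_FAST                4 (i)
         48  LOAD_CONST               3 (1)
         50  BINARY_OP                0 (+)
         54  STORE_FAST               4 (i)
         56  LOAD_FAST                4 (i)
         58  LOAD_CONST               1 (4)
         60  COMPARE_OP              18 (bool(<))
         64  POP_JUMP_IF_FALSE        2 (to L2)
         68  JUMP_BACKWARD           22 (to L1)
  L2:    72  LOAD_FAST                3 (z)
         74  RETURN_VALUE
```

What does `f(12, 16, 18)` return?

3

LOAD_CONST → push 4
LOAD_FAST b → push 16
BINARY_OP * → 4 * 16 = 64
STORE_FAST z → z=64
LOAD_CONST → push 0
STORE_FAST i → i=0
LOAD_FAST i → push 0
LOAD_CONST → push 4
COMPARE_OP bool(<) → 0 vs 4 = True
POP_JUMP_IF_FALSE → pop True; no jump
LOAD_FAST z → push 64
LOAD_CONST → push 1
BINARY_OP >> → 64 >> 1 = 32
STORE_FAST z → z=32
LOAD_FAST_LOAD_FAST i,a → push 0,12
BINARY_OP % → 0 % 12 = 0
STORE_FAST z → z=0
LOAD_FAST i → push 0
LOAD_CONST → push 1
BINARY_OP + → 0 + 1 = 1
STORE_FAST i → i=1
LOAD_FAST i → push 1
LOAD_CONST → push 4
COMPARE_OP bool(<) → 1 vs 4 = True
POP_JUMP_IF_FALSE → pop True; no jump
LOAD_FAST z → push 0
LOAD_CONST → push 1
BINARY_OP >> → 0 >> 1 = 0
STORE_FAST z → z=0
LOAD_FAST_LOAD_FAST i,a → push 1,12
BINARY_OP % → 1 % 12 = 1
STORE_FAST z → z=1
LOAD_FAST i → push 1
LOAD_CONST → push 1
BINARY_OP + → 1 + 1 = 2
STORE_FAST i → i=2
LOAD_FAST i → push 2
LOAD_CONST → push 4
COMPARE_OP bool(<) → 2 vs 4 = True
POP_JUMP_IF_FALSE → pop True; no jump
LOAD_FAST z → push 1
LOAD_CONST → push 1
BINARY_OP >> → 1 >> 1 = 0
STORE_FAST z → z=0
LOAD_FAST_LOAD_FAST i,a → push 2,12
BINARY_OP % → 2 % 12 = 2
STORE_FAST z → z=2
LOAD_FAST i → push 2
LOAD_CONST → push 1
BINARY_OP + → 2 + 1 = 3
STORE_FAST i → i=3
LOAD_FAST i → push 3
LOAD_CONST → push 4
COMPARE_OP bool(<) → 3 vs 4 = True
POP_JUMP_IF_FALSE → pop True; no jump
LOAD_FAST z → push 2
LOAD_CONST → push 1
BINARY_OP >> → 2 >> 1 = 1
STORE_FAST z → z=1
LOAD_FAST_LOAD_FAST i,a → push 3,12
BINARY_OP % → 3 % 12 = 3
STORE_FAST z → z=3
LOAD_FAST i → push 3
LOAD_CONST → push 1
BINARY_OP + → 3 + 1 = 4
STORE_FAST i → i=4
LOAD_FAST i → push 4
LOAD_CONST → push 4
COMPARE_OP bool(<) → 4 vs 4 = False
POP_JUMP_IF_FALSE → pop False; jump
LOAD_FAST z → push 3
RETURN_VALUE → return 3.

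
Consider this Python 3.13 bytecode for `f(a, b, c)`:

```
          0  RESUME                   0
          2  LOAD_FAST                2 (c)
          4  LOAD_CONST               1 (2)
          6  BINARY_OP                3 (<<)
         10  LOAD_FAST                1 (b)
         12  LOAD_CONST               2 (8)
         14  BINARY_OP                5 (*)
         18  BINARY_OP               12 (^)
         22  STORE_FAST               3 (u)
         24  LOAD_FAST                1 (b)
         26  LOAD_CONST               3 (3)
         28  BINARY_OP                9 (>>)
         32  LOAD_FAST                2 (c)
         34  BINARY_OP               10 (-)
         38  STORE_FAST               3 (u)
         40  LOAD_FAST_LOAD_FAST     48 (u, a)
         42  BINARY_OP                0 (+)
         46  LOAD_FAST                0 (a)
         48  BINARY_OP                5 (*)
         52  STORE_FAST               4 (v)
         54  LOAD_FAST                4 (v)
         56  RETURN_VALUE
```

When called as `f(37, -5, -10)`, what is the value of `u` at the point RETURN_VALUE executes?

LOAD_FAST c → push -10. Stack: [-10]
LOAD_CONST → push 2. Stack: [-10, 2]
BINARY_OP << → -10 << 2 = -40. Stack: [-40]
LOAD_FAST b → push -5. Stack: [-40, -5]
LOAD_CONST → push 8. Stack: [-40, -5, 8]
BINARY_OP * → -5 * 8 = -40. Stack: [-40, -40]
BINARY_OP ^ → -40 ^ -40 = 0. Stack: [0]
STORE_FAST u → u=0. Stack: []
LOAD_FAST b → push -5. Stack: [-5]
LOAD_CONST → push 3. Stack: [-5, 3]
BINARY_OP >> → -5 >> 3 = -1. Stack: [-1]
LOAD_FAST c → push -10. Stack: [-1, -10]
BINARY_OP - → -1 - -10 = 9. Stack: [9]
STORE_FAST u → u=9. Stack: []
LOAD_FAST_LOAD_FAST u,a → push 9,37. Stack: [9, 37]
BINARY_OP + → 9 + 37 = 46. Stack: [46]
LOAD_FAST a → push 37. Stack: [46, 37]
BINARY_OP * → 46 * 37 = 1702. Stack: [1702]
STORE_FAST v → v=1702. Stack: []
LOAD_FAST v → push 1702. Stack: [1702]
RETURN_VALUE → return 1702.

9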